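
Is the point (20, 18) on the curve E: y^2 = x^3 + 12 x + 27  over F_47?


Check whether y^2 = x^3 + 12 x + 27 (mod 47) for (x, y) = (20, 18).
LHS: y^2 = 18^2 mod 47 = 42
RHS: x^3 + 12 x + 27 = 20^3 + 12*20 + 27 mod 47 = 42
LHS = RHS

Yes, on the curve


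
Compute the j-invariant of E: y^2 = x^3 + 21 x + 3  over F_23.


Delta = -16(4 a^3 + 27 b^2) mod 23 = 5
-1728 * (4 a)^3 = -1728 * (4*21)^3 mod 23 = 18
j = 18 * 5^(-1) mod 23 = 22

j = 22 (mod 23)


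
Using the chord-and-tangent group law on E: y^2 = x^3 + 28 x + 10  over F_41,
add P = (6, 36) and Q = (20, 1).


P != Q, so use the chord formula.
s = (y2 - y1) / (x2 - x1) = (6) / (14) mod 41 = 18
x3 = s^2 - x1 - x2 mod 41 = 18^2 - 6 - 20 = 11
y3 = s (x1 - x3) - y1 mod 41 = 18 * (6 - 11) - 36 = 38

P + Q = (11, 38)


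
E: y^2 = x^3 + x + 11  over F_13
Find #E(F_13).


For each x in F_13, count y with y^2 = x^3 + 1 x + 11 mod 13:
  x = 1: RHS = 0, y in [0]  -> 1 point(s)
  x = 4: RHS = 1, y in [1, 12]  -> 2 point(s)
  x = 6: RHS = 12, y in [5, 8]  -> 2 point(s)
  x = 7: RHS = 10, y in [6, 7]  -> 2 point(s)
  x = 11: RHS = 1, y in [1, 12]  -> 2 point(s)
  x = 12: RHS = 9, y in [3, 10]  -> 2 point(s)
Affine points: 11. Add the point at infinity: total = 12.

#E(F_13) = 12


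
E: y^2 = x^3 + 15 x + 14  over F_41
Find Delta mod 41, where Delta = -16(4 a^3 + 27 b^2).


4 a^3 + 27 b^2 = 4*15^3 + 27*14^2 = 13500 + 5292 = 18792
Delta = -16 * (18792) = -300672
Delta mod 41 = 22

Delta = 22 (mod 41)


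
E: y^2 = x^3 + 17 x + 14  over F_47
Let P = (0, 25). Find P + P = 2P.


Doubling: s = (3 x1^2 + a) / (2 y1)
s = (3*0^2 + 17) / (2*25) mod 47 = 37
x3 = s^2 - 2 x1 mod 47 = 37^2 - 2*0 = 6
y3 = s (x1 - x3) - y1 mod 47 = 37 * (0 - 6) - 25 = 35

2P = (6, 35)


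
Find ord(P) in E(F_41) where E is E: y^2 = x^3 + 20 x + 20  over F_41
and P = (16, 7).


Compute successive multiples of P until we hit O:
  1P = (16, 7)
  2P = (0, 15)
  3P = (15, 13)
  4P = (5, 9)
  5P = (18, 12)
  6P = (3, 5)
  7P = (31, 38)
  8P = (40, 9)
  ... (continuing to 22P)
  22P = O

ord(P) = 22


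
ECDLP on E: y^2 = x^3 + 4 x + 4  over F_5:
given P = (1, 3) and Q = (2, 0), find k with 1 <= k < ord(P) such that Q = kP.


Enumerate multiples of P until we hit Q = (2, 0):
  1P = (1, 3)
  2P = (2, 0)
Match found at i = 2.

k = 2


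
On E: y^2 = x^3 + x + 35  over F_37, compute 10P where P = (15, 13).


k = 10 = 1010_2 (binary, LSB first: 0101)
Double-and-add from P = (15, 13):
  bit 0 = 0: acc unchanged = O
  bit 1 = 1: acc = O + (17, 9) = (17, 9)
  bit 2 = 0: acc unchanged = (17, 9)
  bit 3 = 1: acc = (17, 9) + (29, 25) = (1, 0)

10P = (1, 0)


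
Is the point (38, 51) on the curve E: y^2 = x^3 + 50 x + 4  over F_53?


Check whether y^2 = x^3 + 50 x + 4 (mod 53) for (x, y) = (38, 51).
LHS: y^2 = 51^2 mod 53 = 4
RHS: x^3 + 50 x + 4 = 38^3 + 50*38 + 4 mod 53 = 13
LHS != RHS

No, not on the curve


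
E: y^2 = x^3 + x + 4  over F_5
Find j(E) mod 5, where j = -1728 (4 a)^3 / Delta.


Delta = -16(4 a^3 + 27 b^2) mod 5 = 4
-1728 * (4 a)^3 = -1728 * (4*1)^3 mod 5 = 3
j = 3 * 4^(-1) mod 5 = 2

j = 2 (mod 5)


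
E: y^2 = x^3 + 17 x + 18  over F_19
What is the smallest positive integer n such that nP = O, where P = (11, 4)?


Compute successive multiples of P until we hit O:
  1P = (11, 4)
  2P = (16, 15)
  3P = (9, 8)
  4P = (3, 18)
  5P = (14, 6)
  6P = (5, 0)
  7P = (14, 13)
  8P = (3, 1)
  ... (continuing to 12P)
  12P = O

ord(P) = 12


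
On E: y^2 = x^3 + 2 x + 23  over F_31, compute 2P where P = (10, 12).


Doubling: s = (3 x1^2 + a) / (2 y1)
s = (3*10^2 + 2) / (2*12) mod 31 = 10
x3 = s^2 - 2 x1 mod 31 = 10^2 - 2*10 = 18
y3 = s (x1 - x3) - y1 mod 31 = 10 * (10 - 18) - 12 = 1

2P = (18, 1)


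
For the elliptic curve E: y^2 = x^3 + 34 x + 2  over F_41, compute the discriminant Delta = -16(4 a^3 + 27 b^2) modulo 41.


4 a^3 + 27 b^2 = 4*34^3 + 27*2^2 = 157216 + 108 = 157324
Delta = -16 * (157324) = -2517184
Delta mod 41 = 11

Delta = 11 (mod 41)


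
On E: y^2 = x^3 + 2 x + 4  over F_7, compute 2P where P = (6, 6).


k = 2 = 10_2 (binary, LSB first: 01)
Double-and-add from P = (6, 6):
  bit 0 = 0: acc unchanged = O
  bit 1 = 1: acc = O + (3, 4) = (3, 4)

2P = (3, 4)


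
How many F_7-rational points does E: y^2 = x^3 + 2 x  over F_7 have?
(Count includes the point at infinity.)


For each x in F_7, count y with y^2 = x^3 + 2 x + 0 mod 7:
  x = 0: RHS = 0, y in [0]  -> 1 point(s)
  x = 4: RHS = 2, y in [3, 4]  -> 2 point(s)
  x = 5: RHS = 2, y in [3, 4]  -> 2 point(s)
  x = 6: RHS = 4, y in [2, 5]  -> 2 point(s)
Affine points: 7. Add the point at infinity: total = 8.

#E(F_7) = 8


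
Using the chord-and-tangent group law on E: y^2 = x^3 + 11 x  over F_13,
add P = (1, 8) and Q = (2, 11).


P != Q, so use the chord formula.
s = (y2 - y1) / (x2 - x1) = (3) / (1) mod 13 = 3
x3 = s^2 - x1 - x2 mod 13 = 3^2 - 1 - 2 = 6
y3 = s (x1 - x3) - y1 mod 13 = 3 * (1 - 6) - 8 = 3

P + Q = (6, 3)


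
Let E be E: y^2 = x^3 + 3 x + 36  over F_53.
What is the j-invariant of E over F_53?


Delta = -16(4 a^3 + 27 b^2) mod 53 = 41
-1728 * (4 a)^3 = -1728 * (4*3)^3 mod 53 = 36
j = 36 * 41^(-1) mod 53 = 50

j = 50 (mod 53)


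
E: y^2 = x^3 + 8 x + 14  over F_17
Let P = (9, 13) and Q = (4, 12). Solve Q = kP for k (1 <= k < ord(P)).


Enumerate multiples of P until we hit Q = (4, 12):
  1P = (9, 13)
  2P = (12, 11)
  3P = (4, 12)
Match found at i = 3.

k = 3


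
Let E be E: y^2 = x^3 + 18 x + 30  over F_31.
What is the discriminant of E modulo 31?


4 a^3 + 27 b^2 = 4*18^3 + 27*30^2 = 23328 + 24300 = 47628
Delta = -16 * (47628) = -762048
Delta mod 31 = 25

Delta = 25 (mod 31)


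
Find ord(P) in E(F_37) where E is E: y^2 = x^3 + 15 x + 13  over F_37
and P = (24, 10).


Compute successive multiples of P until we hit O:
  1P = (24, 10)
  2P = (29, 26)
  3P = (12, 21)
  4P = (17, 36)
  5P = (3, 23)
  6P = (3, 14)
  7P = (17, 1)
  8P = (12, 16)
  ... (continuing to 11P)
  11P = O

ord(P) = 11


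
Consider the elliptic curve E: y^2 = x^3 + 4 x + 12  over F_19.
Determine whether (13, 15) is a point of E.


Check whether y^2 = x^3 + 4 x + 12 (mod 19) for (x, y) = (13, 15).
LHS: y^2 = 15^2 mod 19 = 16
RHS: x^3 + 4 x + 12 = 13^3 + 4*13 + 12 mod 19 = 0
LHS != RHS

No, not on the curve


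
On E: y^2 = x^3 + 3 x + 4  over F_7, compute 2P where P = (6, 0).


k = 2 = 10_2 (binary, LSB first: 01)
Double-and-add from P = (6, 0):
  bit 0 = 0: acc unchanged = O
  bit 1 = 1: acc = O + O = O

2P = O


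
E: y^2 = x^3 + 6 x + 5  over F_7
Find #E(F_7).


For each x in F_7, count y with y^2 = x^3 + 6 x + 5 mod 7:
  x = 2: RHS = 4, y in [2, 5]  -> 2 point(s)
  x = 3: RHS = 1, y in [1, 6]  -> 2 point(s)
  x = 4: RHS = 2, y in [3, 4]  -> 2 point(s)
Affine points: 6. Add the point at infinity: total = 7.

#E(F_7) = 7


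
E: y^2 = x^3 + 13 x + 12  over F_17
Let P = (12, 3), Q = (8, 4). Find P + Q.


P != Q, so use the chord formula.
s = (y2 - y1) / (x2 - x1) = (1) / (13) mod 17 = 4
x3 = s^2 - x1 - x2 mod 17 = 4^2 - 12 - 8 = 13
y3 = s (x1 - x3) - y1 mod 17 = 4 * (12 - 13) - 3 = 10

P + Q = (13, 10)


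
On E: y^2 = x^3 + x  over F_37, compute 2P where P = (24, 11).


Doubling: s = (3 x1^2 + a) / (2 y1)
s = (3*24^2 + 1) / (2*11) mod 37 = 13
x3 = s^2 - 2 x1 mod 37 = 13^2 - 2*24 = 10
y3 = s (x1 - x3) - y1 mod 37 = 13 * (24 - 10) - 11 = 23

2P = (10, 23)


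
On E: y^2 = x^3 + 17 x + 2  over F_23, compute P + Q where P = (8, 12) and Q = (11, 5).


P != Q, so use the chord formula.
s = (y2 - y1) / (x2 - x1) = (16) / (3) mod 23 = 13
x3 = s^2 - x1 - x2 mod 23 = 13^2 - 8 - 11 = 12
y3 = s (x1 - x3) - y1 mod 23 = 13 * (8 - 12) - 12 = 5

P + Q = (12, 5)


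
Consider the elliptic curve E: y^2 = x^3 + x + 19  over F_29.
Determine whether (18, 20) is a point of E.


Check whether y^2 = x^3 + 1 x + 19 (mod 29) for (x, y) = (18, 20).
LHS: y^2 = 20^2 mod 29 = 23
RHS: x^3 + 1 x + 19 = 18^3 + 1*18 + 19 mod 29 = 11
LHS != RHS

No, not on the curve


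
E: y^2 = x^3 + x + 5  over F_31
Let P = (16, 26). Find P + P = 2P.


Doubling: s = (3 x1^2 + a) / (2 y1)
s = (3*16^2 + 1) / (2*26) mod 31 = 13
x3 = s^2 - 2 x1 mod 31 = 13^2 - 2*16 = 13
y3 = s (x1 - x3) - y1 mod 31 = 13 * (16 - 13) - 26 = 13

2P = (13, 13)


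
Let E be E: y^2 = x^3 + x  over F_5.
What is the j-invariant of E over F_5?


Delta = -16(4 a^3 + 27 b^2) mod 5 = 1
-1728 * (4 a)^3 = -1728 * (4*1)^3 mod 5 = 3
j = 3 * 1^(-1) mod 5 = 3

j = 3 (mod 5)


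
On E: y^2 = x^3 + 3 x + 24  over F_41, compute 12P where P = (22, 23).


k = 12 = 1100_2 (binary, LSB first: 0011)
Double-and-add from P = (22, 23):
  bit 0 = 0: acc unchanged = O
  bit 1 = 0: acc unchanged = O
  bit 2 = 1: acc = O + (23, 40) = (23, 40)
  bit 3 = 1: acc = (23, 40) + (5, 0) = (23, 1)

12P = (23, 1)


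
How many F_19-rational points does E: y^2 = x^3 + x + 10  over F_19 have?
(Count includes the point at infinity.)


For each x in F_19, count y with y^2 = x^3 + 1 x + 10 mod 19:
  x = 2: RHS = 1, y in [1, 18]  -> 2 point(s)
  x = 5: RHS = 7, y in [8, 11]  -> 2 point(s)
  x = 6: RHS = 4, y in [2, 17]  -> 2 point(s)
  x = 8: RHS = 17, y in [6, 13]  -> 2 point(s)
  x = 9: RHS = 7, y in [8, 11]  -> 2 point(s)
  x = 13: RHS = 16, y in [4, 15]  -> 2 point(s)
  x = 17: RHS = 0, y in [0]  -> 1 point(s)
Affine points: 13. Add the point at infinity: total = 14.

#E(F_19) = 14


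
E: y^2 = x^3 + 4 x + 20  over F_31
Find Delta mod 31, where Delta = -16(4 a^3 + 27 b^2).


4 a^3 + 27 b^2 = 4*4^3 + 27*20^2 = 256 + 10800 = 11056
Delta = -16 * (11056) = -176896
Delta mod 31 = 21

Delta = 21 (mod 31)


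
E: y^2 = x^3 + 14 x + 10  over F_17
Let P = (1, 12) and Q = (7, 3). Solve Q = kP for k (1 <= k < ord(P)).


Enumerate multiples of P until we hit Q = (7, 3):
  1P = (1, 12)
  2P = (15, 5)
  3P = (14, 3)
  4P = (6, 15)
  5P = (9, 7)
  6P = (5, 16)
  7P = (12, 11)
  8P = (13, 3)
  9P = (11, 4)
  10P = (7, 3)
Match found at i = 10.

k = 10


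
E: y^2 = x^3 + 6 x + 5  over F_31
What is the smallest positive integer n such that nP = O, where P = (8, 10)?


Compute successive multiples of P until we hit O:
  1P = (8, 10)
  2P = (29, 27)
  3P = (22, 20)
  4P = (11, 10)
  5P = (12, 21)
  6P = (5, 6)
  7P = (6, 3)
  8P = (6, 28)
  ... (continuing to 15P)
  15P = O

ord(P) = 15


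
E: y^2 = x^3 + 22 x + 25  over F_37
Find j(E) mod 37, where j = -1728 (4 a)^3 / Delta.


Delta = -16(4 a^3 + 27 b^2) mod 37 = 20
-1728 * (4 a)^3 = -1728 * (4*22)^3 mod 37 = 29
j = 29 * 20^(-1) mod 37 = 7

j = 7 (mod 37)


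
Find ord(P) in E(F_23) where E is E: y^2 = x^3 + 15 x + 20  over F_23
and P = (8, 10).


Compute successive multiples of P until we hit O:
  1P = (8, 10)
  2P = (7, 13)
  3P = (17, 17)
  4P = (4, 11)
  5P = (1, 17)
  6P = (15, 20)
  7P = (18, 2)
  8P = (5, 6)
  ... (continuing to 26P)
  26P = O

ord(P) = 26


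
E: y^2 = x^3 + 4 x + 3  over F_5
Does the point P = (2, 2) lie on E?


Check whether y^2 = x^3 + 4 x + 3 (mod 5) for (x, y) = (2, 2).
LHS: y^2 = 2^2 mod 5 = 4
RHS: x^3 + 4 x + 3 = 2^3 + 4*2 + 3 mod 5 = 4
LHS = RHS

Yes, on the curve


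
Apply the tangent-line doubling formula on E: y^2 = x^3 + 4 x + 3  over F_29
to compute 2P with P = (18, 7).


Doubling: s = (3 x1^2 + a) / (2 y1)
s = (3*18^2 + 4) / (2*7) mod 29 = 20
x3 = s^2 - 2 x1 mod 29 = 20^2 - 2*18 = 16
y3 = s (x1 - x3) - y1 mod 29 = 20 * (18 - 16) - 7 = 4

2P = (16, 4)


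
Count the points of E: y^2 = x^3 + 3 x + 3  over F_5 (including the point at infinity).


For each x in F_5, count y with y^2 = x^3 + 3 x + 3 mod 5:
  x = 3: RHS = 4, y in [2, 3]  -> 2 point(s)
  x = 4: RHS = 4, y in [2, 3]  -> 2 point(s)
Affine points: 4. Add the point at infinity: total = 5.

#E(F_5) = 5


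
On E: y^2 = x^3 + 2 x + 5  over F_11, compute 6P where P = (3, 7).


k = 6 = 110_2 (binary, LSB first: 011)
Double-and-add from P = (3, 7):
  bit 0 = 0: acc unchanged = O
  bit 1 = 1: acc = O + (8, 7) = (8, 7)
  bit 2 = 1: acc = (8, 7) + (9, 9) = (9, 2)

6P = (9, 2)


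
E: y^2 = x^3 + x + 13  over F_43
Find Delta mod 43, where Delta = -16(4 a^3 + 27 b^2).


4 a^3 + 27 b^2 = 4*1^3 + 27*13^2 = 4 + 4563 = 4567
Delta = -16 * (4567) = -73072
Delta mod 43 = 28

Delta = 28 (mod 43)


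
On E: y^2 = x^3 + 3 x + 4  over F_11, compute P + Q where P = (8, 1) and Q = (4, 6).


P != Q, so use the chord formula.
s = (y2 - y1) / (x2 - x1) = (5) / (7) mod 11 = 7
x3 = s^2 - x1 - x2 mod 11 = 7^2 - 8 - 4 = 4
y3 = s (x1 - x3) - y1 mod 11 = 7 * (8 - 4) - 1 = 5

P + Q = (4, 5)


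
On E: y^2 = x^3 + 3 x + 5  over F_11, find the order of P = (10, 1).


Compute successive multiples of P until we hit O:
  1P = (10, 1)
  2P = (0, 7)
  3P = (4, 2)
  4P = (1, 3)
  5P = (1, 8)
  6P = (4, 9)
  7P = (0, 4)
  8P = (10, 10)
  ... (continuing to 9P)
  9P = O

ord(P) = 9


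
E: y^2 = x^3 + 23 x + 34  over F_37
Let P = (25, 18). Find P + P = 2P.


Doubling: s = (3 x1^2 + a) / (2 y1)
s = (3*25^2 + 23) / (2*18) mod 37 = 26
x3 = s^2 - 2 x1 mod 37 = 26^2 - 2*25 = 34
y3 = s (x1 - x3) - y1 mod 37 = 26 * (25 - 34) - 18 = 7

2P = (34, 7)


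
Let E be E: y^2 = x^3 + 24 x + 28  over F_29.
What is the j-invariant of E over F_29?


Delta = -16(4 a^3 + 27 b^2) mod 29 = 28
-1728 * (4 a)^3 = -1728 * (4*24)^3 mod 29 = 19
j = 19 * 28^(-1) mod 29 = 10

j = 10 (mod 29)


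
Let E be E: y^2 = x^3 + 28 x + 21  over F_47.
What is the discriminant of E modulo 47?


4 a^3 + 27 b^2 = 4*28^3 + 27*21^2 = 87808 + 11907 = 99715
Delta = -16 * (99715) = -1595440
Delta mod 47 = 22

Delta = 22 (mod 47)


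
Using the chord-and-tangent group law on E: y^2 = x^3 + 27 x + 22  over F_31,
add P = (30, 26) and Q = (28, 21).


P != Q, so use the chord formula.
s = (y2 - y1) / (x2 - x1) = (26) / (29) mod 31 = 18
x3 = s^2 - x1 - x2 mod 31 = 18^2 - 30 - 28 = 18
y3 = s (x1 - x3) - y1 mod 31 = 18 * (30 - 18) - 26 = 4

P + Q = (18, 4)


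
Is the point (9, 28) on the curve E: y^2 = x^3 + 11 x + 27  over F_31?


Check whether y^2 = x^3 + 11 x + 27 (mod 31) for (x, y) = (9, 28).
LHS: y^2 = 28^2 mod 31 = 9
RHS: x^3 + 11 x + 27 = 9^3 + 11*9 + 27 mod 31 = 18
LHS != RHS

No, not on the curve


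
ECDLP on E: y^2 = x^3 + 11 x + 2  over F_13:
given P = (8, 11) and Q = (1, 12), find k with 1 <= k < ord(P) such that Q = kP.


Enumerate multiples of P until we hit Q = (1, 12):
  1P = (8, 11)
  2P = (1, 1)
  3P = (1, 12)
Match found at i = 3.

k = 3


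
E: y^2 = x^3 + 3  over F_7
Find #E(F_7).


For each x in F_7, count y with y^2 = x^3 + 0 x + 3 mod 7:
  x = 1: RHS = 4, y in [2, 5]  -> 2 point(s)
  x = 2: RHS = 4, y in [2, 5]  -> 2 point(s)
  x = 3: RHS = 2, y in [3, 4]  -> 2 point(s)
  x = 4: RHS = 4, y in [2, 5]  -> 2 point(s)
  x = 5: RHS = 2, y in [3, 4]  -> 2 point(s)
  x = 6: RHS = 2, y in [3, 4]  -> 2 point(s)
Affine points: 12. Add the point at infinity: total = 13.

#E(F_7) = 13


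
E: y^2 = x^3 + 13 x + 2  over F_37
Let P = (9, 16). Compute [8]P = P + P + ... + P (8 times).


k = 8 = 1000_2 (binary, LSB first: 0001)
Double-and-add from P = (9, 16):
  bit 0 = 0: acc unchanged = O
  bit 1 = 0: acc unchanged = O
  bit 2 = 0: acc unchanged = O
  bit 3 = 1: acc = O + (9, 21) = (9, 21)

8P = (9, 21)


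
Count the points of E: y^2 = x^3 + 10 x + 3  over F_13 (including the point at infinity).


For each x in F_13, count y with y^2 = x^3 + 10 x + 3 mod 13:
  x = 0: RHS = 3, y in [4, 9]  -> 2 point(s)
  x = 1: RHS = 1, y in [1, 12]  -> 2 point(s)
  x = 4: RHS = 3, y in [4, 9]  -> 2 point(s)
  x = 5: RHS = 9, y in [3, 10]  -> 2 point(s)
  x = 7: RHS = 0, y in [0]  -> 1 point(s)
  x = 8: RHS = 10, y in [6, 7]  -> 2 point(s)
  x = 9: RHS = 3, y in [4, 9]  -> 2 point(s)
  x = 11: RHS = 1, y in [1, 12]  -> 2 point(s)
Affine points: 15. Add the point at infinity: total = 16.

#E(F_13) = 16


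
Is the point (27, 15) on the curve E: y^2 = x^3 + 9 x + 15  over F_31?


Check whether y^2 = x^3 + 9 x + 15 (mod 31) for (x, y) = (27, 15).
LHS: y^2 = 15^2 mod 31 = 8
RHS: x^3 + 9 x + 15 = 27^3 + 9*27 + 15 mod 31 = 8
LHS = RHS

Yes, on the curve


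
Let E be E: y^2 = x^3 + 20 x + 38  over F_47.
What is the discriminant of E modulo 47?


4 a^3 + 27 b^2 = 4*20^3 + 27*38^2 = 32000 + 38988 = 70988
Delta = -16 * (70988) = -1135808
Delta mod 47 = 41

Delta = 41 (mod 47)


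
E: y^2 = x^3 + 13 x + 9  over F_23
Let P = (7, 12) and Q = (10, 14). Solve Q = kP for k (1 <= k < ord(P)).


Enumerate multiples of P until we hit Q = (10, 14):
  1P = (7, 12)
  2P = (10, 14)
Match found at i = 2.

k = 2


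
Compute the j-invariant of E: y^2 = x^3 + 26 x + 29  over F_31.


Delta = -16(4 a^3 + 27 b^2) mod 31 = 10
-1728 * (4 a)^3 = -1728 * (4*26)^3 mod 31 = 15
j = 15 * 10^(-1) mod 31 = 17

j = 17 (mod 31)


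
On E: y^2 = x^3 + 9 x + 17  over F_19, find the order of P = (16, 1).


Compute successive multiples of P until we hit O:
  1P = (16, 1)
  2P = (7, 9)
  3P = (5, 4)
  4P = (2, 9)
  5P = (18, 11)
  6P = (10, 10)
  7P = (0, 13)
  8P = (0, 6)
  ... (continuing to 15P)
  15P = O

ord(P) = 15


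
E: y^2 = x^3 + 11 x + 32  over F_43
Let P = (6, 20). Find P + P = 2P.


Doubling: s = (3 x1^2 + a) / (2 y1)
s = (3*6^2 + 11) / (2*20) mod 43 = 32
x3 = s^2 - 2 x1 mod 43 = 32^2 - 2*6 = 23
y3 = s (x1 - x3) - y1 mod 43 = 32 * (6 - 23) - 20 = 38

2P = (23, 38)


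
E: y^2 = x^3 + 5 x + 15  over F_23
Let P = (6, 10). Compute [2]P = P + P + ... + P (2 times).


k = 2 = 10_2 (binary, LSB first: 01)
Double-and-add from P = (6, 10):
  bit 0 = 0: acc unchanged = O
  bit 1 = 1: acc = O + (14, 0) = (14, 0)

2P = (14, 0)


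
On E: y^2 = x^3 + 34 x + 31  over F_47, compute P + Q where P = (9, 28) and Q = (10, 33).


P != Q, so use the chord formula.
s = (y2 - y1) / (x2 - x1) = (5) / (1) mod 47 = 5
x3 = s^2 - x1 - x2 mod 47 = 5^2 - 9 - 10 = 6
y3 = s (x1 - x3) - y1 mod 47 = 5 * (9 - 6) - 28 = 34

P + Q = (6, 34)


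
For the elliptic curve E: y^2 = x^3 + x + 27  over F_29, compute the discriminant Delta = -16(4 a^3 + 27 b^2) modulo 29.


4 a^3 + 27 b^2 = 4*1^3 + 27*27^2 = 4 + 19683 = 19687
Delta = -16 * (19687) = -314992
Delta mod 29 = 6

Delta = 6 (mod 29)


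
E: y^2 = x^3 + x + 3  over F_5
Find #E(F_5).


For each x in F_5, count y with y^2 = x^3 + 1 x + 3 mod 5:
  x = 1: RHS = 0, y in [0]  -> 1 point(s)
  x = 4: RHS = 1, y in [1, 4]  -> 2 point(s)
Affine points: 3. Add the point at infinity: total = 4.

#E(F_5) = 4


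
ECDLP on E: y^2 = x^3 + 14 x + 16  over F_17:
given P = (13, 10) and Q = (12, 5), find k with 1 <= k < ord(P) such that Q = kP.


Enumerate multiples of P until we hit Q = (12, 5):
  1P = (13, 10)
  2P = (12, 5)
Match found at i = 2.

k = 2


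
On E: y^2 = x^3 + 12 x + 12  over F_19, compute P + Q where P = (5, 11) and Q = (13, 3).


P != Q, so use the chord formula.
s = (y2 - y1) / (x2 - x1) = (11) / (8) mod 19 = 18
x3 = s^2 - x1 - x2 mod 19 = 18^2 - 5 - 13 = 2
y3 = s (x1 - x3) - y1 mod 19 = 18 * (5 - 2) - 11 = 5

P + Q = (2, 5)


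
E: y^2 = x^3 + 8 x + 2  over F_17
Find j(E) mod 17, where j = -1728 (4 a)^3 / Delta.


Delta = -16(4 a^3 + 27 b^2) mod 17 = 14
-1728 * (4 a)^3 = -1728 * (4*8)^3 mod 17 = 3
j = 3 * 14^(-1) mod 17 = 16

j = 16 (mod 17)


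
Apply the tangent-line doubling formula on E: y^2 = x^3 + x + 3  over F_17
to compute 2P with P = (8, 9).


Doubling: s = (3 x1^2 + a) / (2 y1)
s = (3*8^2 + 1) / (2*9) mod 17 = 6
x3 = s^2 - 2 x1 mod 17 = 6^2 - 2*8 = 3
y3 = s (x1 - x3) - y1 mod 17 = 6 * (8 - 3) - 9 = 4

2P = (3, 4)


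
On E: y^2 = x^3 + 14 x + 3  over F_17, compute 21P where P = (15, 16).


k = 21 = 10101_2 (binary, LSB first: 10101)
Double-and-add from P = (15, 16):
  bit 0 = 1: acc = O + (15, 16) = (15, 16)
  bit 1 = 0: acc unchanged = (15, 16)
  bit 2 = 1: acc = (15, 16) + (13, 11) = (8, 10)
  bit 3 = 0: acc unchanged = (8, 10)
  bit 4 = 1: acc = (8, 10) + (7, 11) = (3, 2)

21P = (3, 2)


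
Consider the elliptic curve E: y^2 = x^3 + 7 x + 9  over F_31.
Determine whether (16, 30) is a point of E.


Check whether y^2 = x^3 + 7 x + 9 (mod 31) for (x, y) = (16, 30).
LHS: y^2 = 30^2 mod 31 = 1
RHS: x^3 + 7 x + 9 = 16^3 + 7*16 + 9 mod 31 = 1
LHS = RHS

Yes, on the curve


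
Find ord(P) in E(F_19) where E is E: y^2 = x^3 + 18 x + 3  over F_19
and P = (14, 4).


Compute successive multiples of P until we hit O:
  1P = (14, 4)
  2P = (16, 6)
  3P = (9, 1)
  4P = (7, 4)
  5P = (17, 15)
  6P = (12, 16)
  7P = (10, 10)
  8P = (2, 16)
  ... (continuing to 24P)
  24P = O

ord(P) = 24


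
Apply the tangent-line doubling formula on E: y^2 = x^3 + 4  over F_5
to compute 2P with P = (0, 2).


Doubling: s = (3 x1^2 + a) / (2 y1)
s = (3*0^2 + 0) / (2*2) mod 5 = 0
x3 = s^2 - 2 x1 mod 5 = 0^2 - 2*0 = 0
y3 = s (x1 - x3) - y1 mod 5 = 0 * (0 - 0) - 2 = 3

2P = (0, 3)


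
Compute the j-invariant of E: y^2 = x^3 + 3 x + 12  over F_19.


Delta = -16(4 a^3 + 27 b^2) mod 19 = 18
-1728 * (4 a)^3 = -1728 * (4*3)^3 mod 19 = 18
j = 18 * 18^(-1) mod 19 = 1

j = 1 (mod 19)


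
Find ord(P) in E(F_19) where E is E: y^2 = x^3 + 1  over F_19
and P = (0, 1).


Compute successive multiples of P until we hit O:
  1P = (0, 1)
  2P = (0, 18)
  3P = O

ord(P) = 3


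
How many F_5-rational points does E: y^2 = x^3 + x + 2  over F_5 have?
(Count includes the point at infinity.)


For each x in F_5, count y with y^2 = x^3 + 1 x + 2 mod 5:
  x = 1: RHS = 4, y in [2, 3]  -> 2 point(s)
  x = 4: RHS = 0, y in [0]  -> 1 point(s)
Affine points: 3. Add the point at infinity: total = 4.

#E(F_5) = 4


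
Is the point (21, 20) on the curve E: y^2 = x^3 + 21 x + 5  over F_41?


Check whether y^2 = x^3 + 21 x + 5 (mod 41) for (x, y) = (21, 20).
LHS: y^2 = 20^2 mod 41 = 31
RHS: x^3 + 21 x + 5 = 21^3 + 21*21 + 5 mod 41 = 31
LHS = RHS

Yes, on the curve


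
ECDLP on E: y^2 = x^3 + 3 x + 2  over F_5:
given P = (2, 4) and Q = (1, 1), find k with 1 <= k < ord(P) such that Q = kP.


Enumerate multiples of P until we hit Q = (1, 1):
  1P = (2, 4)
  2P = (1, 1)
Match found at i = 2.

k = 2


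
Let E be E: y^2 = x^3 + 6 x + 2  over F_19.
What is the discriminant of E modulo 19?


4 a^3 + 27 b^2 = 4*6^3 + 27*2^2 = 864 + 108 = 972
Delta = -16 * (972) = -15552
Delta mod 19 = 9

Delta = 9 (mod 19)


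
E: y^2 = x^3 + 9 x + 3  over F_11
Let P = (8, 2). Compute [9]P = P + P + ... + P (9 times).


k = 9 = 1001_2 (binary, LSB first: 1001)
Double-and-add from P = (8, 2):
  bit 0 = 1: acc = O + (8, 2) = (8, 2)
  bit 1 = 0: acc unchanged = (8, 2)
  bit 2 = 0: acc unchanged = (8, 2)
  bit 3 = 1: acc = (8, 2) + (4, 2) = (10, 9)

9P = (10, 9)


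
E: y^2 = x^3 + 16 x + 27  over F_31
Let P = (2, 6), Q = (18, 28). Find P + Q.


P != Q, so use the chord formula.
s = (y2 - y1) / (x2 - x1) = (22) / (16) mod 31 = 13
x3 = s^2 - x1 - x2 mod 31 = 13^2 - 2 - 18 = 25
y3 = s (x1 - x3) - y1 mod 31 = 13 * (2 - 25) - 6 = 5

P + Q = (25, 5)


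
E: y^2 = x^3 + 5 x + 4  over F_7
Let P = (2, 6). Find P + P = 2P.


Doubling: s = (3 x1^2 + a) / (2 y1)
s = (3*2^2 + 5) / (2*6) mod 7 = 2
x3 = s^2 - 2 x1 mod 7 = 2^2 - 2*2 = 0
y3 = s (x1 - x3) - y1 mod 7 = 2 * (2 - 0) - 6 = 5

2P = (0, 5)


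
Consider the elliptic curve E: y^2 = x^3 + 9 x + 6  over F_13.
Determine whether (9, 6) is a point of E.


Check whether y^2 = x^3 + 9 x + 6 (mod 13) for (x, y) = (9, 6).
LHS: y^2 = 6^2 mod 13 = 10
RHS: x^3 + 9 x + 6 = 9^3 + 9*9 + 6 mod 13 = 10
LHS = RHS

Yes, on the curve


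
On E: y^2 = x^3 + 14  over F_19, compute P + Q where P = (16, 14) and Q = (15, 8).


P != Q, so use the chord formula.
s = (y2 - y1) / (x2 - x1) = (13) / (18) mod 19 = 6
x3 = s^2 - x1 - x2 mod 19 = 6^2 - 16 - 15 = 5
y3 = s (x1 - x3) - y1 mod 19 = 6 * (16 - 5) - 14 = 14

P + Q = (5, 14)


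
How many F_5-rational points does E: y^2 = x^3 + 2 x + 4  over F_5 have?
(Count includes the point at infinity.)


For each x in F_5, count y with y^2 = x^3 + 2 x + 4 mod 5:
  x = 0: RHS = 4, y in [2, 3]  -> 2 point(s)
  x = 2: RHS = 1, y in [1, 4]  -> 2 point(s)
  x = 4: RHS = 1, y in [1, 4]  -> 2 point(s)
Affine points: 6. Add the point at infinity: total = 7.

#E(F_5) = 7


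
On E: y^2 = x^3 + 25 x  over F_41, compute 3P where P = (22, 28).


k = 3 = 11_2 (binary, LSB first: 11)
Double-and-add from P = (22, 28):
  bit 0 = 1: acc = O + (22, 28) = (22, 28)
  bit 1 = 1: acc = (22, 28) + (36, 23) = (3, 15)

3P = (3, 15)


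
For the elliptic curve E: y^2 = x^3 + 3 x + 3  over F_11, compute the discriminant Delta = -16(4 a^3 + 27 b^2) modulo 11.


4 a^3 + 27 b^2 = 4*3^3 + 27*3^2 = 108 + 243 = 351
Delta = -16 * (351) = -5616
Delta mod 11 = 5

Delta = 5 (mod 11)


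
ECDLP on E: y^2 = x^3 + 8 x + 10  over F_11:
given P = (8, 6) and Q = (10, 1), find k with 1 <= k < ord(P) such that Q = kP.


Enumerate multiples of P until we hit Q = (10, 1):
  1P = (8, 6)
  2P = (10, 1)
Match found at i = 2.

k = 2


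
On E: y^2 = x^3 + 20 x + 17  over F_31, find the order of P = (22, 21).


Compute successive multiples of P until we hit O:
  1P = (22, 21)
  2P = (5, 5)
  3P = (11, 24)
  4P = (26, 28)
  5P = (19, 23)
  6P = (18, 28)
  7P = (27, 11)
  8P = (17, 0)
  ... (continuing to 16P)
  16P = O

ord(P) = 16


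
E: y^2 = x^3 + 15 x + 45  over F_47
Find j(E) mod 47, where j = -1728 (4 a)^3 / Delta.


Delta = -16(4 a^3 + 27 b^2) mod 47 = 23
-1728 * (4 a)^3 = -1728 * (4*15)^3 mod 47 = 9
j = 9 * 23^(-1) mod 47 = 29

j = 29 (mod 47)


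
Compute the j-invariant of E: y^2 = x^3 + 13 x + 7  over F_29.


Delta = -16(4 a^3 + 27 b^2) mod 29 = 15
-1728 * (4 a)^3 = -1728 * (4*13)^3 mod 29 = 18
j = 18 * 15^(-1) mod 29 = 7

j = 7 (mod 29)


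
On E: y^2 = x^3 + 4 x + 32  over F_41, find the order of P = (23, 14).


Compute successive multiples of P until we hit O:
  1P = (23, 14)
  2P = (16, 25)
  3P = (12, 39)
  4P = (1, 18)
  5P = (15, 33)
  6P = (8, 17)
  7P = (33, 29)
  8P = (18, 14)
  ... (continuing to 32P)
  32P = O

ord(P) = 32


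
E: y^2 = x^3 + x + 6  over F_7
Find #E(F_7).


For each x in F_7, count y with y^2 = x^3 + 1 x + 6 mod 7:
  x = 1: RHS = 1, y in [1, 6]  -> 2 point(s)
  x = 2: RHS = 2, y in [3, 4]  -> 2 point(s)
  x = 3: RHS = 1, y in [1, 6]  -> 2 point(s)
  x = 4: RHS = 4, y in [2, 5]  -> 2 point(s)
  x = 6: RHS = 4, y in [2, 5]  -> 2 point(s)
Affine points: 10. Add the point at infinity: total = 11.

#E(F_7) = 11


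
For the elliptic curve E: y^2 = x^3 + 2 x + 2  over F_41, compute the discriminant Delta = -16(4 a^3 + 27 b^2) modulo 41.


4 a^3 + 27 b^2 = 4*2^3 + 27*2^2 = 32 + 108 = 140
Delta = -16 * (140) = -2240
Delta mod 41 = 15

Delta = 15 (mod 41)


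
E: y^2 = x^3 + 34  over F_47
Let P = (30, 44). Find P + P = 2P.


Doubling: s = (3 x1^2 + a) / (2 y1)
s = (3*30^2 + 0) / (2*44) mod 47 = 20
x3 = s^2 - 2 x1 mod 47 = 20^2 - 2*30 = 11
y3 = s (x1 - x3) - y1 mod 47 = 20 * (30 - 11) - 44 = 7

2P = (11, 7)


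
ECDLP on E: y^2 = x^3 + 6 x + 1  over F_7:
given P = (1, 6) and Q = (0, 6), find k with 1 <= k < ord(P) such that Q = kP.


Enumerate multiples of P until we hit Q = (0, 6):
  1P = (1, 6)
  2P = (6, 6)
  3P = (0, 1)
  4P = (3, 5)
  5P = (5, 3)
  6P = (2, 0)
  7P = (5, 4)
  8P = (3, 2)
  9P = (0, 6)
Match found at i = 9.

k = 9


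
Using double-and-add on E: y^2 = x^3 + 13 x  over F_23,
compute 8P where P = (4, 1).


k = 8 = 1000_2 (binary, LSB first: 0001)
Double-and-add from P = (4, 1):
  bit 0 = 0: acc unchanged = O
  bit 1 = 0: acc unchanged = O
  bit 2 = 0: acc unchanged = O
  bit 3 = 1: acc = O + (16, 16) = (16, 16)

8P = (16, 16)


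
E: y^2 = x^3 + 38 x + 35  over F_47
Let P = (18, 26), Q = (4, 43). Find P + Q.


P != Q, so use the chord formula.
s = (y2 - y1) / (x2 - x1) = (17) / (33) mod 47 = 29
x3 = s^2 - x1 - x2 mod 47 = 29^2 - 18 - 4 = 20
y3 = s (x1 - x3) - y1 mod 47 = 29 * (18 - 20) - 26 = 10

P + Q = (20, 10)


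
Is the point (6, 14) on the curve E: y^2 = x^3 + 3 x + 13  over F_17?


Check whether y^2 = x^3 + 3 x + 13 (mod 17) for (x, y) = (6, 14).
LHS: y^2 = 14^2 mod 17 = 9
RHS: x^3 + 3 x + 13 = 6^3 + 3*6 + 13 mod 17 = 9
LHS = RHS

Yes, on the curve


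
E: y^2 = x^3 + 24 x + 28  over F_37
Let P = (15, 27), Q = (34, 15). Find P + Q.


P != Q, so use the chord formula.
s = (y2 - y1) / (x2 - x1) = (25) / (19) mod 37 = 13
x3 = s^2 - x1 - x2 mod 37 = 13^2 - 15 - 34 = 9
y3 = s (x1 - x3) - y1 mod 37 = 13 * (15 - 9) - 27 = 14

P + Q = (9, 14)


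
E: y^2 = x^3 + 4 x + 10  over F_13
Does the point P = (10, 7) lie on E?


Check whether y^2 = x^3 + 4 x + 10 (mod 13) for (x, y) = (10, 7).
LHS: y^2 = 7^2 mod 13 = 10
RHS: x^3 + 4 x + 10 = 10^3 + 4*10 + 10 mod 13 = 10
LHS = RHS

Yes, on the curve


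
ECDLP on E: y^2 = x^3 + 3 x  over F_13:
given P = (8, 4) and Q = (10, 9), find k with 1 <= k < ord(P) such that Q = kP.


Enumerate multiples of P until we hit Q = (10, 9):
  1P = (8, 4)
  2P = (10, 9)
Match found at i = 2.

k = 2


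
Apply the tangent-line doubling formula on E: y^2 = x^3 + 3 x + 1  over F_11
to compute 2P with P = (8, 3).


Doubling: s = (3 x1^2 + a) / (2 y1)
s = (3*8^2 + 3) / (2*3) mod 11 = 5
x3 = s^2 - 2 x1 mod 11 = 5^2 - 2*8 = 9
y3 = s (x1 - x3) - y1 mod 11 = 5 * (8 - 9) - 3 = 3

2P = (9, 3)


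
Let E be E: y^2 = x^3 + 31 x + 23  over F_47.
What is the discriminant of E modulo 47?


4 a^3 + 27 b^2 = 4*31^3 + 27*23^2 = 119164 + 14283 = 133447
Delta = -16 * (133447) = -2135152
Delta mod 47 = 11

Delta = 11 (mod 47)


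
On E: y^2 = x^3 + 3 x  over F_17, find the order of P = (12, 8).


Compute successive multiples of P until we hit O:
  1P = (12, 8)
  2P = (8, 3)
  3P = (6, 8)
  4P = (16, 9)
  5P = (5, 15)
  6P = (1, 15)
  7P = (3, 11)
  8P = (4, 12)
  ... (continuing to 26P)
  26P = O

ord(P) = 26


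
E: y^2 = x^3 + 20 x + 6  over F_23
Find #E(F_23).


For each x in F_23, count y with y^2 = x^3 + 20 x + 6 mod 23:
  x = 0: RHS = 6, y in [11, 12]  -> 2 point(s)
  x = 1: RHS = 4, y in [2, 21]  -> 2 point(s)
  x = 2: RHS = 8, y in [10, 13]  -> 2 point(s)
  x = 3: RHS = 1, y in [1, 22]  -> 2 point(s)
  x = 4: RHS = 12, y in [9, 14]  -> 2 point(s)
  x = 5: RHS = 1, y in [1, 22]  -> 2 point(s)
  x = 7: RHS = 6, y in [11, 12]  -> 2 point(s)
  x = 9: RHS = 18, y in [8, 15]  -> 2 point(s)
  x = 11: RHS = 16, y in [4, 19]  -> 2 point(s)
  x = 13: RHS = 2, y in [5, 18]  -> 2 point(s)
  x = 15: RHS = 1, y in [1, 22]  -> 2 point(s)
  x = 16: RHS = 6, y in [11, 12]  -> 2 point(s)
  x = 19: RHS = 0, y in [0]  -> 1 point(s)
  x = 21: RHS = 4, y in [2, 21]  -> 2 point(s)
  x = 22: RHS = 8, y in [10, 13]  -> 2 point(s)
Affine points: 29. Add the point at infinity: total = 30.

#E(F_23) = 30


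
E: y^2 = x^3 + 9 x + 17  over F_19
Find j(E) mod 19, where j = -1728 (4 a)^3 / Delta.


Delta = -16(4 a^3 + 27 b^2) mod 19 = 9
-1728 * (4 a)^3 = -1728 * (4*9)^3 mod 19 = 11
j = 11 * 9^(-1) mod 19 = 16

j = 16 (mod 19)


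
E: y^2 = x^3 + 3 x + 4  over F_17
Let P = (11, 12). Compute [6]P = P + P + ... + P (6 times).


k = 6 = 110_2 (binary, LSB first: 011)
Double-and-add from P = (11, 12):
  bit 0 = 0: acc unchanged = O
  bit 1 = 1: acc = O + (14, 6) = (14, 6)
  bit 2 = 1: acc = (14, 6) + (8, 9) = (8, 8)

6P = (8, 8)


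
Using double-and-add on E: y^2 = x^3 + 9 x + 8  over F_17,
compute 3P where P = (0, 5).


k = 3 = 11_2 (binary, LSB first: 11)
Double-and-add from P = (0, 5):
  bit 0 = 1: acc = O + (0, 5) = (0, 5)
  bit 1 = 1: acc = (0, 5) + (2, 0) = (0, 12)

3P = (0, 12)


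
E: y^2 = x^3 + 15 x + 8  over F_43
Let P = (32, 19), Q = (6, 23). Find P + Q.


P != Q, so use the chord formula.
s = (y2 - y1) / (x2 - x1) = (4) / (17) mod 43 = 23
x3 = s^2 - x1 - x2 mod 43 = 23^2 - 32 - 6 = 18
y3 = s (x1 - x3) - y1 mod 43 = 23 * (32 - 18) - 19 = 2

P + Q = (18, 2)


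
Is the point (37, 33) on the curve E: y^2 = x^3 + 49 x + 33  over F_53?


Check whether y^2 = x^3 + 49 x + 33 (mod 53) for (x, y) = (37, 33).
LHS: y^2 = 33^2 mod 53 = 29
RHS: x^3 + 49 x + 33 = 37^3 + 49*37 + 33 mod 53 = 29
LHS = RHS

Yes, on the curve


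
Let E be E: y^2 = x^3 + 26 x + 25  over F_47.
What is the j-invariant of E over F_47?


Delta = -16(4 a^3 + 27 b^2) mod 47 = 2
-1728 * (4 a)^3 = -1728 * (4*26)^3 mod 47 = 2
j = 2 * 2^(-1) mod 47 = 1

j = 1 (mod 47)


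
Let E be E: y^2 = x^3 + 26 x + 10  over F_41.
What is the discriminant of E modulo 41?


4 a^3 + 27 b^2 = 4*26^3 + 27*10^2 = 70304 + 2700 = 73004
Delta = -16 * (73004) = -1168064
Delta mod 41 = 26

Delta = 26 (mod 41)


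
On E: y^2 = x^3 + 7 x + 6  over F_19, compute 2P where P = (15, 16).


Doubling: s = (3 x1^2 + a) / (2 y1)
s = (3*15^2 + 7) / (2*16) mod 19 = 13
x3 = s^2 - 2 x1 mod 19 = 13^2 - 2*15 = 6
y3 = s (x1 - x3) - y1 mod 19 = 13 * (15 - 6) - 16 = 6

2P = (6, 6)


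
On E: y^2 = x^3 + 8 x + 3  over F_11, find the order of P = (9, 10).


Compute successive multiples of P until we hit O:
  1P = (9, 10)
  2P = (5, 5)
  3P = (2, 7)
  4P = (4, 0)
  5P = (2, 4)
  6P = (5, 6)
  7P = (9, 1)
  8P = O

ord(P) = 8


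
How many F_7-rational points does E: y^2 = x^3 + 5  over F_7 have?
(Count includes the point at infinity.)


For each x in F_7, count y with y^2 = x^3 + 0 x + 5 mod 7:
  x = 3: RHS = 4, y in [2, 5]  -> 2 point(s)
  x = 5: RHS = 4, y in [2, 5]  -> 2 point(s)
  x = 6: RHS = 4, y in [2, 5]  -> 2 point(s)
Affine points: 6. Add the point at infinity: total = 7.

#E(F_7) = 7


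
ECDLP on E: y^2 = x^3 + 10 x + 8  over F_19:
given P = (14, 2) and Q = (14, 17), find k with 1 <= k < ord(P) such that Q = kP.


Enumerate multiples of P until we hit Q = (14, 17):
  1P = (14, 2)
  2P = (2, 6)
  3P = (1, 0)
  4P = (2, 13)
  5P = (14, 17)
Match found at i = 5.

k = 5


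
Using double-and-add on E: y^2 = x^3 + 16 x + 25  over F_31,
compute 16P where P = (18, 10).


k = 16 = 10000_2 (binary, LSB first: 00001)
Double-and-add from P = (18, 10):
  bit 0 = 0: acc unchanged = O
  bit 1 = 0: acc unchanged = O
  bit 2 = 0: acc unchanged = O
  bit 3 = 0: acc unchanged = O
  bit 4 = 1: acc = O + (22, 19) = (22, 19)

16P = (22, 19)


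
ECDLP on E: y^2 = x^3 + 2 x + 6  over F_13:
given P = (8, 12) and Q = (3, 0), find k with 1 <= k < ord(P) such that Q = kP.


Enumerate multiples of P until we hit Q = (3, 0):
  1P = (8, 12)
  2P = (7, 8)
  3P = (1, 3)
  4P = (3, 0)
Match found at i = 4.

k = 4


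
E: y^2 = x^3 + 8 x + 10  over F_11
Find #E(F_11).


For each x in F_11, count y with y^2 = x^3 + 8 x + 10 mod 11:
  x = 2: RHS = 1, y in [1, 10]  -> 2 point(s)
  x = 8: RHS = 3, y in [5, 6]  -> 2 point(s)
  x = 10: RHS = 1, y in [1, 10]  -> 2 point(s)
Affine points: 6. Add the point at infinity: total = 7.

#E(F_11) = 7


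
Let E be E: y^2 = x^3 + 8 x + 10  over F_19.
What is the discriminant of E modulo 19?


4 a^3 + 27 b^2 = 4*8^3 + 27*10^2 = 2048 + 2700 = 4748
Delta = -16 * (4748) = -75968
Delta mod 19 = 13

Delta = 13 (mod 19)


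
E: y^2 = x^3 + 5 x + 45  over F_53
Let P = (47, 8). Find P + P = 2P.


Doubling: s = (3 x1^2 + a) / (2 y1)
s = (3*47^2 + 5) / (2*8) mod 53 = 17
x3 = s^2 - 2 x1 mod 53 = 17^2 - 2*47 = 36
y3 = s (x1 - x3) - y1 mod 53 = 17 * (47 - 36) - 8 = 20

2P = (36, 20)


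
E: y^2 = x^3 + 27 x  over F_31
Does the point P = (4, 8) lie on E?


Check whether y^2 = x^3 + 27 x + 0 (mod 31) for (x, y) = (4, 8).
LHS: y^2 = 8^2 mod 31 = 2
RHS: x^3 + 27 x + 0 = 4^3 + 27*4 + 0 mod 31 = 17
LHS != RHS

No, not on the curve


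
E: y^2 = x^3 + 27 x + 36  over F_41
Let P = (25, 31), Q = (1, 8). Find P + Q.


P != Q, so use the chord formula.
s = (y2 - y1) / (x2 - x1) = (18) / (17) mod 41 = 30
x3 = s^2 - x1 - x2 mod 41 = 30^2 - 25 - 1 = 13
y3 = s (x1 - x3) - y1 mod 41 = 30 * (25 - 13) - 31 = 1

P + Q = (13, 1)


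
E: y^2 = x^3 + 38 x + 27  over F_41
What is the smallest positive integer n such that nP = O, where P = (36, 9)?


Compute successive multiples of P until we hit O:
  1P = (36, 9)
  2P = (26, 31)
  3P = (15, 35)
  4P = (29, 37)
  5P = (33, 20)
  6P = (31, 0)
  7P = (33, 21)
  8P = (29, 4)
  ... (continuing to 12P)
  12P = O

ord(P) = 12


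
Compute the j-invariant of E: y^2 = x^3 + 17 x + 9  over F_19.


Delta = -16(4 a^3 + 27 b^2) mod 19 = 5
-1728 * (4 a)^3 = -1728 * (4*17)^3 mod 19 = 1
j = 1 * 5^(-1) mod 19 = 4

j = 4 (mod 19)


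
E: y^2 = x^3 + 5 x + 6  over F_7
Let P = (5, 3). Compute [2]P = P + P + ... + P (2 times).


k = 2 = 10_2 (binary, LSB first: 01)
Double-and-add from P = (5, 3):
  bit 0 = 0: acc unchanged = O
  bit 1 = 1: acc = O + (6, 0) = (6, 0)

2P = (6, 0)


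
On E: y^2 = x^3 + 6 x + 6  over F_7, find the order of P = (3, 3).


Compute successive multiples of P until we hit O:
  1P = (3, 3)
  2P = (5, 0)
  3P = (3, 4)
  4P = O

ord(P) = 4


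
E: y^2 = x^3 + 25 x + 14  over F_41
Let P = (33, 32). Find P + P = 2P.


Doubling: s = (3 x1^2 + a) / (2 y1)
s = (3*33^2 + 25) / (2*32) mod 41 = 13
x3 = s^2 - 2 x1 mod 41 = 13^2 - 2*33 = 21
y3 = s (x1 - x3) - y1 mod 41 = 13 * (33 - 21) - 32 = 1

2P = (21, 1)


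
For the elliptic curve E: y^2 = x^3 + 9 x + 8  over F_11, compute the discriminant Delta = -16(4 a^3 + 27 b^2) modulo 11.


4 a^3 + 27 b^2 = 4*9^3 + 27*8^2 = 2916 + 1728 = 4644
Delta = -16 * (4644) = -74304
Delta mod 11 = 1

Delta = 1 (mod 11)


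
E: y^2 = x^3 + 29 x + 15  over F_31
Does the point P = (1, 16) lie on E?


Check whether y^2 = x^3 + 29 x + 15 (mod 31) for (x, y) = (1, 16).
LHS: y^2 = 16^2 mod 31 = 8
RHS: x^3 + 29 x + 15 = 1^3 + 29*1 + 15 mod 31 = 14
LHS != RHS

No, not on the curve


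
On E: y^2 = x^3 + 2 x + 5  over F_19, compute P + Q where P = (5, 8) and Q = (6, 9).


P != Q, so use the chord formula.
s = (y2 - y1) / (x2 - x1) = (1) / (1) mod 19 = 1
x3 = s^2 - x1 - x2 mod 19 = 1^2 - 5 - 6 = 9
y3 = s (x1 - x3) - y1 mod 19 = 1 * (5 - 9) - 8 = 7

P + Q = (9, 7)


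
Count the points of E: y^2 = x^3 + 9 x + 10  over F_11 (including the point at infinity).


For each x in F_11, count y with y^2 = x^3 + 9 x + 10 mod 11:
  x = 1: RHS = 9, y in [3, 8]  -> 2 point(s)
  x = 2: RHS = 3, y in [5, 6]  -> 2 point(s)
  x = 3: RHS = 9, y in [3, 8]  -> 2 point(s)
  x = 4: RHS = 0, y in [0]  -> 1 point(s)
  x = 5: RHS = 4, y in [2, 9]  -> 2 point(s)
  x = 6: RHS = 5, y in [4, 7]  -> 2 point(s)
  x = 7: RHS = 9, y in [3, 8]  -> 2 point(s)
  x = 8: RHS = 0, y in [0]  -> 1 point(s)
  x = 10: RHS = 0, y in [0]  -> 1 point(s)
Affine points: 15. Add the point at infinity: total = 16.

#E(F_11) = 16


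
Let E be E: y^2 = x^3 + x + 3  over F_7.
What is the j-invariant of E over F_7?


Delta = -16(4 a^3 + 27 b^2) mod 7 = 3
-1728 * (4 a)^3 = -1728 * (4*1)^3 mod 7 = 1
j = 1 * 3^(-1) mod 7 = 5

j = 5 (mod 7)


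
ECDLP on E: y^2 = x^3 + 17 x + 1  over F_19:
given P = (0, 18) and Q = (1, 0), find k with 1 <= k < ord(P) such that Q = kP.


Enumerate multiples of P until we hit Q = (1, 0):
  1P = (0, 18)
  2P = (1, 0)
Match found at i = 2.

k = 2


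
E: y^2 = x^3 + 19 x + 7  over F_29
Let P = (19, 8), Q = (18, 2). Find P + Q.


P != Q, so use the chord formula.
s = (y2 - y1) / (x2 - x1) = (23) / (28) mod 29 = 6
x3 = s^2 - x1 - x2 mod 29 = 6^2 - 19 - 18 = 28
y3 = s (x1 - x3) - y1 mod 29 = 6 * (19 - 28) - 8 = 25

P + Q = (28, 25)


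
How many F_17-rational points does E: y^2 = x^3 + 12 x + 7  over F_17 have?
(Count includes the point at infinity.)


For each x in F_17, count y with y^2 = x^3 + 12 x + 7 mod 17:
  x = 3: RHS = 2, y in [6, 11]  -> 2 point(s)
  x = 4: RHS = 0, y in [0]  -> 1 point(s)
  x = 7: RHS = 9, y in [3, 14]  -> 2 point(s)
  x = 11: RHS = 8, y in [5, 12]  -> 2 point(s)
  x = 12: RHS = 9, y in [3, 14]  -> 2 point(s)
  x = 15: RHS = 9, y in [3, 14]  -> 2 point(s)
Affine points: 11. Add the point at infinity: total = 12.

#E(F_17) = 12


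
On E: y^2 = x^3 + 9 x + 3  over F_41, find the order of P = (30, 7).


Compute successive multiples of P until we hit O:
  1P = (30, 7)
  2P = (21, 33)
  3P = (11, 11)
  4P = (39, 10)
  5P = (4, 29)
  6P = (23, 6)
  7P = (24, 29)
  8P = (5, 38)
  ... (continuing to 33P)
  33P = O

ord(P) = 33


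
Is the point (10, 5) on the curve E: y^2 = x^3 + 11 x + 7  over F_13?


Check whether y^2 = x^3 + 11 x + 7 (mod 13) for (x, y) = (10, 5).
LHS: y^2 = 5^2 mod 13 = 12
RHS: x^3 + 11 x + 7 = 10^3 + 11*10 + 7 mod 13 = 12
LHS = RHS

Yes, on the curve
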